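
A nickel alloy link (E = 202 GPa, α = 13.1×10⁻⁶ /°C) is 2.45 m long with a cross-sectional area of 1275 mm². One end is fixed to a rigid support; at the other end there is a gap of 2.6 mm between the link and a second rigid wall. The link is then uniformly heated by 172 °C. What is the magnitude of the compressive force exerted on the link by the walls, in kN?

Free thermal elongation = αΔT L = 13.1×10⁻⁶ × 172 × 2450 = 5.52 mm.
This exceeds the 2.6 mm gap, so the wall pushes back. The portion of expansion that must be recovered elastically is δ_free − gap = 5.52 − 2.6 = 2.92 mm.
Compatibility: PL/(AE) = 2.92 mm, so σ = P/A = E × (2.92/2450) = 240.8 MPa.
Force on the wall = σA = 240.8 × 1275 mm² = 307 kN.

P ≈ 307 kN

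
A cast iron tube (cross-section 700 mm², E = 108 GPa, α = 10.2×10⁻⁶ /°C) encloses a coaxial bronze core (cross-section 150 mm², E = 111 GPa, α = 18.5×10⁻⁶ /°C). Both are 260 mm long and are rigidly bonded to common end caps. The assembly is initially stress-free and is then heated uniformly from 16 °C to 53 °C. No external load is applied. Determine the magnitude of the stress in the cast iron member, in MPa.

σ ≈ 5.99 MPa (tensile)

The bronze has the larger α, so on heating it would change length more than the cast iron if both were free. The rigid plates force a common final length, so the bronze is put into compression and the cast iron into tension, with equal and opposite forces P (no external load).
Equating the net (thermal + elastic) strains gives |α₁ − α₂|·ΔT = P·[1/(A₁E₁) + 1/(A₂E₂)].
|α₁ − α₂|·ΔT = 8.3×10⁻⁶ × 37 = 0.0003071.
1/(A₁E₁) + 1/(A₂E₂) = 1/(700×108×10³) + 1/(150×111×10³) = 7.329×10⁻⁸ N⁻¹.
P = 0.0003071 / 7.329×10⁻⁸ = 4190 N = 4.19 kN.
σ_{cast iron} = P/A₁ = 4190/700 = 5.986 MPa, tensile.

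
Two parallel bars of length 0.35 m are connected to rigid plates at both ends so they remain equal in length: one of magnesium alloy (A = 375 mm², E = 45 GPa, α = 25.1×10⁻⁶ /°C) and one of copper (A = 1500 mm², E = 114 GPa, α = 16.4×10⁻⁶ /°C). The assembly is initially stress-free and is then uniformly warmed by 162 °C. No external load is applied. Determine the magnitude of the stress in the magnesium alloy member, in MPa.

Equilibrium of a rigid end plate with no external load gives equal and opposite internal forces ±P in the two members. Since α_{magnesium alloy} > α_{copper}, heating drives the magnesium alloy into compression and the copper into tension.
Equating the net (thermal + elastic) strains gives |α₁ − α₂|·ΔT = P·[1/(A₁E₁) + 1/(A₂E₂)].
|α₁ − α₂|·ΔT = 8.7×10⁻⁶ × 162 = 0.001409.
1/(A₁E₁) + 1/(A₂E₂) = 1/(375×45×10³) + 1/(1500×114×10³) = 6.511×10⁻⁸ N⁻¹.
P = 0.001409 / 6.511×10⁻⁸ = 21650 N = 21.65 kN.
σ_{magnesium alloy} = P/A₁ = 21650/375 = 57.73 MPa, compressive.

σ ≈ 57.7 MPa (compressive)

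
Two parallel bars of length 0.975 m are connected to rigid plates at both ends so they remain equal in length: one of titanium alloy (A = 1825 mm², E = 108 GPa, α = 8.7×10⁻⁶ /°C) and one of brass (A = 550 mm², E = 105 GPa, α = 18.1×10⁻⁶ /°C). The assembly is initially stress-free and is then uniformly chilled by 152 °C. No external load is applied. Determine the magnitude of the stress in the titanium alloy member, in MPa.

The brass has the larger α, so on cooling it would change length more than the titanium alloy if both were free. The rigid plates force a common final length, so the brass is put into tension and the titanium alloy into compression, with equal and opposite forces P (no external load).
Equating the net (thermal + elastic) strains gives |α₁ − α₂|·ΔT = P·[1/(A₁E₁) + 1/(A₂E₂)].
|α₁ − α₂|·ΔT = 9.4×10⁻⁶ × 152 = 0.001429.
1/(A₁E₁) + 1/(A₂E₂) = 1/(1825×108×10³) + 1/(550×105×10³) = 2.239×10⁻⁸ N⁻¹.
P = 0.001429 / 2.239×10⁻⁸ = 63820 N = 63.82 kN.
σ_{titanium alloy} = P/A₁ = 63820/1825 = 34.97 MPa, compressive.

σ ≈ 35 MPa (compressive)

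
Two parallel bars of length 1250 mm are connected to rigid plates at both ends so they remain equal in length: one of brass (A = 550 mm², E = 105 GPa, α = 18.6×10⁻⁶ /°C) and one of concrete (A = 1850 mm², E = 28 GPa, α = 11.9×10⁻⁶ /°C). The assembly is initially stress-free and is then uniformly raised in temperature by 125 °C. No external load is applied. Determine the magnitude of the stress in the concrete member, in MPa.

The brass has the larger α, so on heating it would change length more than the concrete if both were free. The rigid plates force a common final length, so the brass is put into compression and the concrete into tension, with equal and opposite forces P (no external load).
Compatibility of the two members (thermal + elastic change equal): (α₁ − α₂)ΔT = P·[1/(A₁E₁) + 1/(A₂E₂)].
|α₁ − α₂|·ΔT = 6.7×10⁻⁶ × 125 = 0.0008375.
1/(A₁E₁) + 1/(A₂E₂) = 1/(550×105×10³) + 1/(1850×28×10³) = 3.662×10⁻⁸ N⁻¹.
P = 0.0008375 / 3.662×10⁻⁸ = 22870 N = 22.87 kN.
σ_{concrete} = P/A₂ = 22870/1850 = 12.36 MPa, tensile.

σ ≈ 12.4 MPa (tensile)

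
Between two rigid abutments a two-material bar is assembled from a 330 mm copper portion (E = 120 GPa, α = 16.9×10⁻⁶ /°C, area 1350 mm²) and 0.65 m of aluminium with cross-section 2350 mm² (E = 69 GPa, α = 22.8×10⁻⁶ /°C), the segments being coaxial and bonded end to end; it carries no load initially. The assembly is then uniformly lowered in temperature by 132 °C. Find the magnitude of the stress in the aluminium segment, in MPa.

With the walls removed the bar would change length by δ_free = Σ αᵢΔT Lᵢ = 16.9×10⁻⁶×132×330 + 22.8×10⁻⁶×132×650 = 2.692 mm.
The walls prevent any net length change, so an axial force P (same in every segment) develops. Compatibility: P · Σ Lᵢ/(AᵢEᵢ) = δ_free.
The series flexibility is Σ Lᵢ/(AᵢEᵢ) = 330/(1350×120×10³) + 650/(2350×69×10³) = 6.046×10⁻⁶ mm/N.
So P = 2.692 / 6.046×10⁻⁶ = 445.3 kN, tensile.
σ_{aluminium} = P / A = 445300 / 2350 = 189.5 MPa.

σ ≈ 190 MPa (tensile)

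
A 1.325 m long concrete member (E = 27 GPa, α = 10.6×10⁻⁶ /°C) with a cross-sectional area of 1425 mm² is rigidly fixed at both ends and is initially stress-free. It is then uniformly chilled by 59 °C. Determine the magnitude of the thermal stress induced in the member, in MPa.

Because both ends are immovable the net strain is zero, and the suppressed thermal strain is αΔT = 10.6×10⁻⁶ × 59 = 625.4×10⁻⁶.
The stress required to suppress this strain is σ = Eε = 27×10³ × 625.4×10⁻⁶ = 16.89 MPa, tensile since the member is trying to contract.

σ ≈ 16.9 MPa (tensile)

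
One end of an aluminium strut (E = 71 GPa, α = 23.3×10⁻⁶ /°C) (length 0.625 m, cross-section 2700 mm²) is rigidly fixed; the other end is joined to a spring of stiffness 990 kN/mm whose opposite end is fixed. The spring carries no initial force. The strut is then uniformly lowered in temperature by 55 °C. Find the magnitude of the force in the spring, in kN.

If the spring were absent the strut would shorten by αΔT L = 23.3×10⁻⁶ × 55 × 625 = 0.8009 mm.
Let P be the tensile force in the spring. The strut extends elastically by PL/(AE) and the spring stretches by P/k; together these equal δ_free.
So P = δ_free / [L/(AE) + 1/k] = 0.8009 / [ 625/(2700×71×10³) + 1/(990×10³) ].
P = 0.8009 / 4.27×10⁻⁶ = 187600 N.

P ≈ 188 kN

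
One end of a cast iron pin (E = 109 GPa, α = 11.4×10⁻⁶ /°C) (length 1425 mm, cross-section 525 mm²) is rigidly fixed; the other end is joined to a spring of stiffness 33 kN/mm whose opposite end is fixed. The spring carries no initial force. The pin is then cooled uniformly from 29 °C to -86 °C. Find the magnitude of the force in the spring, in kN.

The unrestrained thermal change is αΔT L = 11.4×10⁻⁶ × 115 × 1425 = 1.868 mm.
With a force P in the spring, the elastic change of the pin is PL/(AE) and that of the spring is P/k; compatibility requires their sum to equal δ_free.
So P = δ_free / [L/(AE) + 1/k] = 1.868 / [ 1425/(525×109×10³) + 1/(33×10³) ].
P = 1.868 / 5.52×10⁻⁵ = 33840 N.

P ≈ 33.8 kN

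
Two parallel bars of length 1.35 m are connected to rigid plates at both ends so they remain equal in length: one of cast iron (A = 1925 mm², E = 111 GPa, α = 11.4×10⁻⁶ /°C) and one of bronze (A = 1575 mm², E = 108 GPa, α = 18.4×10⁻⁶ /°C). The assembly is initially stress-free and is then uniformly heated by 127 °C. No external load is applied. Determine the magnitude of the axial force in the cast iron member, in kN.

P ≈ 84.2 kN (tensile in the cast iron)

The bronze has the larger α, so on heating it would change length more than the cast iron if both were free. The rigid plates force a common final length, so the bronze is put into compression and the cast iron into tension, with equal and opposite forces P (no external load).
Compatibility of the two members (thermal + elastic change equal): (α₁ − α₂)ΔT = P·[1/(A₁E₁) + 1/(A₂E₂)].
|α₁ − α₂|·ΔT = 7×10⁻⁶ × 127 = 0.000889.
1/(A₁E₁) + 1/(A₂E₂) = 1/(1925×111×10³) + 1/(1575×108×10³) = 1.056×10⁻⁸ N⁻¹.
P = 0.000889 / 1.056×10⁻⁸ = 84190 N = 84.19 kN.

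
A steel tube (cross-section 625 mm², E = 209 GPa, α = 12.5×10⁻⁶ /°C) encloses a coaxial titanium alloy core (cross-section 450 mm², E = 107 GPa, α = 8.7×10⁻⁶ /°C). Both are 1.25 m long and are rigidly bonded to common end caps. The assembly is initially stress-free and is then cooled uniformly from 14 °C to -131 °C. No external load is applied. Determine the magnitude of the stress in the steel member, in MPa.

σ ≈ 31 MPa (tensile)

Equilibrium of a rigid end plate with no external load gives equal and opposite internal forces ±P in the two members. Since α_{steel} > α_{titanium alloy}, cooling drives the steel into tension and the titanium alloy into compression.
Setting the final lengths equal and cancelling L: (α₁ − α₂)ΔT = P/(A₁E₁) + P/(A₂E₂).
|α₁ − α₂|·ΔT = 3.8×10⁻⁶ × 145 = 0.000551.
1/(A₁E₁) + 1/(A₂E₂) = 1/(625×209×10³) + 1/(450×107×10³) = 2.842×10⁻⁸ N⁻¹.
So P = 0.000551 / 2.842×10⁻⁸ = 19.39 kN.
σ_{steel} = P/A₁ = 19390/625 = 31.02 MPa, tensile.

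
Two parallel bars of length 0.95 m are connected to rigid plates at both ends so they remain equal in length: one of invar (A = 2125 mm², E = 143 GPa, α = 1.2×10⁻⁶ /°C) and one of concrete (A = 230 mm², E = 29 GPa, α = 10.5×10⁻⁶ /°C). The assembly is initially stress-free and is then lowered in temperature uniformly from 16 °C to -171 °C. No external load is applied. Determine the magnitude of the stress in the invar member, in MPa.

σ ≈ 5.34 MPa (compressive)

Equilibrium of a rigid end plate with no external load gives equal and opposite internal forces ±P in the two members. Since α_{concrete} > α_{invar}, cooling drives the concrete into tension and the invar into compression.
Equating the net (thermal + elastic) strains gives |α₁ − α₂|·ΔT = P·[1/(A₁E₁) + 1/(A₂E₂)].
|α₁ − α₂|·ΔT = 9.3×10⁻⁶ × 187 = 0.001739.
1/(A₁E₁) + 1/(A₂E₂) = 1/(2125×143×10³) + 1/(230×29×10³) = 1.532×10⁻⁷ N⁻¹.
P = 0.001739 / 1.532×10⁻⁷ = 11350 N = 11.35 kN.
σ_{invar} = P/A₁ = 11350/2125 = 5.341 MPa, compressive.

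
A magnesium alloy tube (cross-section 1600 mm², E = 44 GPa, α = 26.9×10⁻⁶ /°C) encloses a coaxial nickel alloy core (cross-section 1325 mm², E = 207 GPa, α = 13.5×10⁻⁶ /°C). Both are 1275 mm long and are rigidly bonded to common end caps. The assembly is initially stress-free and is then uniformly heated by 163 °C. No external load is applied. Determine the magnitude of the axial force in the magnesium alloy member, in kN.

P ≈ 122 kN (compressive in the magnesium alloy)

Equilibrium of a rigid end plate with no external load gives equal and opposite internal forces ±P in the two members. Since α_{magnesium alloy} > α_{nickel alloy}, heating drives the magnesium alloy into compression and the nickel alloy into tension.
Equating the net (thermal + elastic) strains gives |α₁ − α₂|·ΔT = P·[1/(A₁E₁) + 1/(A₂E₂)].
|α₁ − α₂|·ΔT = 13.4×10⁻⁶ × 163 = 0.002184.
1/(A₁E₁) + 1/(A₂E₂) = 1/(1600×44×10³) + 1/(1325×207×10³) = 1.785×10⁻⁸ N⁻¹.
So P = 0.002184 / 1.785×10⁻⁸ = 122.4 kN.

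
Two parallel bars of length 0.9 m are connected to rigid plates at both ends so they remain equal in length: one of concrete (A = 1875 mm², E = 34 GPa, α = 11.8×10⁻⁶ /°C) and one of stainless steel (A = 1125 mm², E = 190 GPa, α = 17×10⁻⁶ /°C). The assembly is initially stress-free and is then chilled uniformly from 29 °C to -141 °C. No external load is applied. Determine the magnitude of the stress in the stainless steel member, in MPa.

σ ≈ 38.6 MPa (tensile)

The stainless steel has the larger α, so on cooling it would change length more than the concrete if both were free. The rigid plates force a common final length, so the stainless steel is put into tension and the concrete into compression, with equal and opposite forces P (no external load).
Equating the net (thermal + elastic) strains gives |α₁ − α₂|·ΔT = P·[1/(A₁E₁) + 1/(A₂E₂)].
|α₁ − α₂|·ΔT = 5.2×10⁻⁶ × 170 = 0.000884.
1/(A₁E₁) + 1/(A₂E₂) = 1/(1875×34×10³) + 1/(1125×190×10³) = 2.036×10⁻⁸ N⁻¹.
P = 0.000884 / 2.036×10⁻⁸ = 43410 N = 43.41 kN.
σ_{stainless steel} = P/A₂ = 43410/1125 = 38.59 MPa, tensile.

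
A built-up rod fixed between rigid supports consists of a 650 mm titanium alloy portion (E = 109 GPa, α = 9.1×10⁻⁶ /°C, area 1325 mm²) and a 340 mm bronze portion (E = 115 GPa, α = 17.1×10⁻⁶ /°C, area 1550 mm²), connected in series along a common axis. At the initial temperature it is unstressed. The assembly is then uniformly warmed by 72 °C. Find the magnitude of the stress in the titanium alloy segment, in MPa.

With the walls removed the bar would change length by δ_free = Σ αᵢΔT Lᵢ = 9.1×10⁻⁶×72×650 + 17.1×10⁻⁶×72×340 = 0.8445 mm.
The rigid supports impose zero overall length change; the single axial force P common to all segments must satisfy P Σ Lᵢ/(AᵢEᵢ) = δ_free.
The series flexibility is Σ Lᵢ/(AᵢEᵢ) = 650/(1325×109×10³) + 340/(1550×115×10³) = 6.408×10⁻⁶ mm/N.
So P = 0.8445 / 6.408×10⁻⁶ = 131.8 kN, compressive.
σ_{titanium alloy} = P / A = 131800 / 1325 = 99.46 MPa.

σ ≈ 99.5 MPa (compressive)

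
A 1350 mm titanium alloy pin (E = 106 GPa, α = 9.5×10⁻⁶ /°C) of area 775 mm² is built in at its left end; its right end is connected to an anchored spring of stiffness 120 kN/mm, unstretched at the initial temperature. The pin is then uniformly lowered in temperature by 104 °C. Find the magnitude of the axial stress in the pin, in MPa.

σ ≈ 69.5 MPa (tensile)

Free thermal contraction: δ_free = αΔT L = 9.5×10⁻⁶ × 104 × 1350 = 1.334 mm.
With a force P in the spring, the elastic change of the pin is PL/(AE) and that of the spring is P/k; compatibility requires their sum to equal δ_free.
So P = δ_free / [L/(AE) + 1/k] = 1.334 / [ 1350/(775×106×10³) + 1/(120×10³) ].
P = 1.334 / 2.477×10⁻⁵ = 53850 N.
σ = P/A = 53850/775 = 69.49 MPa.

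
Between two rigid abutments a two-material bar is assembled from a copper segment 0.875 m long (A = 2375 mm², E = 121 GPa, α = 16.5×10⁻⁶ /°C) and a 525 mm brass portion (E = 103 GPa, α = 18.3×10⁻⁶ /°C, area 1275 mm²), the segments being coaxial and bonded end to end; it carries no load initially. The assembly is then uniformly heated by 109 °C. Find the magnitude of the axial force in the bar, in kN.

With the walls removed the bar would change length by δ_free = Σ αᵢΔT Lᵢ = 16.5×10⁻⁶×109×875 + 18.3×10⁻⁶×109×525 = 2.621 mm.
The walls prevent any net length change, so an axial force P (same in every segment) develops. Compatibility: P · Σ Lᵢ/(AᵢEᵢ) = δ_free.
Σ Lᵢ/(AᵢEᵢ) = 875/(2375×121×10³) + 525/(1275×103×10³) = 7.043×10⁻⁶ mm/N.
So P = 2.621 / 7.043×10⁻⁶ = 372.2 kN, compressive.

P ≈ 372 kN (compressive)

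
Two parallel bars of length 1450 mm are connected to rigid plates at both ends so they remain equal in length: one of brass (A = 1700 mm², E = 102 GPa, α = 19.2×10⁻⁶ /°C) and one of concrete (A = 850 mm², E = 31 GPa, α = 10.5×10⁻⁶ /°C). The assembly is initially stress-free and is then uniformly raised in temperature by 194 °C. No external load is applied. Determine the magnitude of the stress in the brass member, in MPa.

Both members must finish at the same length. With the larger α, the brass tends to over-expand; the plates restrain it, putting the brass in compression and the concrete in tension. With no external load the two internal forces are equal and opposite, magnitude P.
Equating the net (thermal + elastic) strains gives |α₁ − α₂|·ΔT = P·[1/(A₁E₁) + 1/(A₂E₂)].
|α₁ − α₂|·ΔT = 8.7×10⁻⁶ × 194 = 0.001688.
1/(A₁E₁) + 1/(A₂E₂) = 1/(1700×102×10³) + 1/(850×31×10³) = 4.372×10⁻⁸ N⁻¹.
So P = 0.001688 / 4.372×10⁻⁸ = 38.61 kN.
σ_{brass} = P/A₁ = 38610/1700 = 22.71 MPa, compressive.

σ ≈ 22.7 MPa (compressive)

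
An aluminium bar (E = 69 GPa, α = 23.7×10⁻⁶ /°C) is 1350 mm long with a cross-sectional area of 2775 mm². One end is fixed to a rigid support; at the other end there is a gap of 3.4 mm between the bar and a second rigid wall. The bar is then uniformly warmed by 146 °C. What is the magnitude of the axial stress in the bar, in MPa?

σ ≈ 65 MPa (compressive)

If the wall were absent the bar would grow by αΔT L = 23.7×10⁻⁶ × 146 × 1350 = 4.671 mm.
The gap closes (δ_free > 3.4 mm) and the wall then resists a further 4.671 − 3.4 = 1.271 mm of expansion.
Compatibility: PL/(AE) = 1.271 mm, so σ = P/A = E × (1.271/1350) = 64.98 MPa.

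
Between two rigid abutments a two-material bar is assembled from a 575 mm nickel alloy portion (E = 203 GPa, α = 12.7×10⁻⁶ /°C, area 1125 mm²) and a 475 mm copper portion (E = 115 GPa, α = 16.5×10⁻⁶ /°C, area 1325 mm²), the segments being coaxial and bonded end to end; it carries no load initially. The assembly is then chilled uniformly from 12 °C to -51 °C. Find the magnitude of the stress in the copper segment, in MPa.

σ ≈ 128 MPa (tensile)

If the supports were absent, the total length change would be Σ αᵢΔT Lᵢ = 12.7×10⁻⁶×63×575 + 16.5×10⁻⁶×63×475 = 0.9538 mm.
The walls prevent any net length change, so an axial force P (same in every segment) develops. Compatibility: P · Σ Lᵢ/(AᵢEᵢ) = δ_free.
Σ Lᵢ/(AᵢEᵢ) = 575/(1125×203×10³) + 475/(1325×115×10³) = 5.635×10⁻⁶ mm/N.
P = 0.9538 / 5.635×10⁻⁶ = 169300 N = 169.3 kN, tensile.
σ_{copper} = P / A = 169300 / 1325 = 127.7 MPa.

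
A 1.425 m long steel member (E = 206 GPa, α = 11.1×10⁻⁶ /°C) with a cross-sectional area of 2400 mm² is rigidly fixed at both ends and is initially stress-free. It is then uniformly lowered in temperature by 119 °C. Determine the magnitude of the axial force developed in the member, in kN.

With zero net strain, σ = E·αΔT = 206 GPa × 11.1×10⁻⁶ × 119 = 272.1 MPa.
P = AEαΔT = 2400 × 206×10³ × 11.1×10⁻⁶ × 119 = 653.1 kN (tensile).

P ≈ 653 kN (tensile)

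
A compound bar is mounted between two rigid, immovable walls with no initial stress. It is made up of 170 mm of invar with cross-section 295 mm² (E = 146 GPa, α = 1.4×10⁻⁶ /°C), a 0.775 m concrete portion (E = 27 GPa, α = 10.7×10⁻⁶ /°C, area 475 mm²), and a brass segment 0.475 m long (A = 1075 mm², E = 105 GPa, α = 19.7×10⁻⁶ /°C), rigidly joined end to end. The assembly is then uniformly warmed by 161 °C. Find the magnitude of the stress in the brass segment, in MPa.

σ ≈ 39.1 MPa (compressive)

With the walls removed the bar would change length by δ_free = Σ αᵢΔT Lᵢ = 1.4×10⁻⁶×161×170 + 10.7×10⁻⁶×161×775 + 19.7×10⁻⁶×161×475 = 2.88 mm.
Since the ends are fixed, an axial force P builds up, equal in every segment, with P · Σ Lᵢ/(AᵢEᵢ) = δ_free.
Σ Lᵢ/(AᵢEᵢ) = 170/(295×146×10³) + 775/(475×27×10³) + 475/(1075×105×10³) = 6.858×10⁻⁵ mm/N.
Hence P = δ_free / Σ(L/AE) = 2.88/6.858×10⁻⁵ = 41.99 kN (compressive).
σ_{brass} = P / A = 41990 / 1075 = 39.06 MPa.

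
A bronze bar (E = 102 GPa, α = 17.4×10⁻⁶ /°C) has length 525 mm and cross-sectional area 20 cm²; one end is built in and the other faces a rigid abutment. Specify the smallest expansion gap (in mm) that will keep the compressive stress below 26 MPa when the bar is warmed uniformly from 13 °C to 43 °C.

g ≈ 0.14 mm

With no wall the bar would lengthen by αΔT L = 17.4×10⁻⁶ × 30 × 525 = 0.2741 mm.
At the allowable stress the elastic shortening the wall may impose is σL/E = 26 × 525 / (102×10³) = 0.1338 mm.
The gap must absorb the remainder: g_min = 0.2741 − 0.1338 = 0.1402 mm.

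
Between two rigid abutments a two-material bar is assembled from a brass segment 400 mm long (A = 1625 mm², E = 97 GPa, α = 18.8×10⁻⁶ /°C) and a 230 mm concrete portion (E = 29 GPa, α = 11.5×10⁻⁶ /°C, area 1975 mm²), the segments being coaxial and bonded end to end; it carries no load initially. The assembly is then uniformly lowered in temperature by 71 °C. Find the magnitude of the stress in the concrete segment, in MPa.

σ ≈ 55.8 MPa (tensile)

Free thermal contraction of the whole bar: Σ αᵢΔT Lᵢ = 18.8×10⁻⁶×71×400 + 11.5×10⁻⁶×71×230 = 0.7217 mm.
The rigid supports impose zero overall length change; the single axial force P common to all segments must satisfy P Σ Lᵢ/(AᵢEᵢ) = δ_free.
Σ Lᵢ/(AᵢEᵢ) = 400/(1625×97×10³) + 230/(1975×29×10³) = 6.553×10⁻⁶ mm/N.
So P = 0.7217 / 6.553×10⁻⁶ = 110.1 kN, tensile.
σ_{concrete} = P / A = 110100 / 1975 = 55.76 MPa.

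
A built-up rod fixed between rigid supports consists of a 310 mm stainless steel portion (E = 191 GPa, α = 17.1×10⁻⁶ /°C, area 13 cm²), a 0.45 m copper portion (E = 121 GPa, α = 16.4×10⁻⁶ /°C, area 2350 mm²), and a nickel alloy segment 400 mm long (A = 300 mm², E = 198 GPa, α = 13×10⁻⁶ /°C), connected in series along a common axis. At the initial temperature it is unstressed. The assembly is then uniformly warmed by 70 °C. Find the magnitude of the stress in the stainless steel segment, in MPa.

σ ≈ 101 MPa (compressive)

Free thermal expansion of the whole bar: Σ αᵢΔT Lᵢ = 17.1×10⁻⁶×70×310 + 16.4×10⁻⁶×70×450 + 13×10⁻⁶×70×400 = 1.252 mm.
Since the ends are fixed, an axial force P builds up, equal in every segment, with P · Σ Lᵢ/(AᵢEᵢ) = δ_free.
Σ Lᵢ/(AᵢEᵢ) = 310/(1300×191×10³) + 450/(2350×121×10³) + 400/(300×198×10³) = 9.565×10⁻⁶ mm/N.
So P = 1.252 / 9.565×10⁻⁶ = 130.9 kN, compressive.
σ_{stainless steel} = P / A = 130900 / 1300 = 100.7 MPa.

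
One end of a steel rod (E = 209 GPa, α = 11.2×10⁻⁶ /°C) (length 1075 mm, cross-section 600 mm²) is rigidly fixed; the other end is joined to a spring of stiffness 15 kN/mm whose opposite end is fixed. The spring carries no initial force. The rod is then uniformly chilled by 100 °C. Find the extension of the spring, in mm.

The unrestrained thermal change is αΔT L = 11.2×10⁻⁶ × 100 × 1075 = 1.204 mm.
Let P be the tensile force in the spring. The rod extends elastically by PL/(AE) and the spring stretches by P/k; together these equal δ_free.
P [ L/(AE) + 1/k ] = δ_free → P [ 1075/(600×209×10³) + 1/(15×10³) ] = 1.204.
P = 1.204 / 7.524×10⁻⁵ = 16000 N.
Spring extension = P/k = 16000/(15×10³) = 1.067 mm.

δ ≈ 1.07 mm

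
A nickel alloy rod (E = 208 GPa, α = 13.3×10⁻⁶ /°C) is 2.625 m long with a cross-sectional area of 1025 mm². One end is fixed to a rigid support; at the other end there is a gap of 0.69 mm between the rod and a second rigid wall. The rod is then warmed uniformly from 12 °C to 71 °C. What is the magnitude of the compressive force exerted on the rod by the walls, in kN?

If the wall were absent the rod would grow by αΔT L = 13.3×10⁻⁶ × 59 × 2625 = 2.06 mm.
This exceeds the 0.69 mm gap, so the wall pushes back. The portion of expansion that must be recovered elastically is δ_free − gap = 2.06 − 0.69 = 1.37 mm.
So σ = E(δ_free − g)/L = 208×10³ × 1.37/2625 = 108.5 MPa.
P = σA = 108.5 × 1025 = 111.3 kN.

P ≈ 111 kN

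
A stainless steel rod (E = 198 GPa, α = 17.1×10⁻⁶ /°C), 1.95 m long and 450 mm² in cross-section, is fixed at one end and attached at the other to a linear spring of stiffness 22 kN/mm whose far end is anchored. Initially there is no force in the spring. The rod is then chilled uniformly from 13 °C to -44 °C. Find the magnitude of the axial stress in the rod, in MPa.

Free thermal contraction: δ_free = αΔT L = 17.1×10⁻⁶ × 57 × 1950 = 1.901 mm.
With a force P in the spring, the elastic change of the rod is PL/(AE) and that of the spring is P/k; compatibility requires their sum to equal δ_free.
P [ L/(AE) + 1/k ] = δ_free → P [ 1950/(450×198×10³) + 1/(22×10³) ] = 1.901.
P = 1.901 / 6.734×10⁻⁵ = 28220 N.
σ = P/A = 28220/450 = 62.72 MPa.

σ ≈ 62.7 MPa (tensile)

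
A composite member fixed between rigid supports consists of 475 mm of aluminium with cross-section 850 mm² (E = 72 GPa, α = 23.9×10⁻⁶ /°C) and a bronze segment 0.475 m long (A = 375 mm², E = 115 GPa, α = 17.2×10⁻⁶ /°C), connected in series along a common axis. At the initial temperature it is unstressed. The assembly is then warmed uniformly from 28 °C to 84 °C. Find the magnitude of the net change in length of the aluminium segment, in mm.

|ΔL| ≈ 0.184 mm

With the walls removed the bar would change length by δ_free = Σ αᵢΔT Lᵢ = 23.9×10⁻⁶×56×475 + 17.2×10⁻⁶×56×475 = 1.093 mm.
Since the ends are fixed, an axial force P builds up, equal in every segment, with P · Σ Lᵢ/(AᵢEᵢ) = δ_free.
Σ Lᵢ/(AᵢEᵢ) = 475/(850×72×10³) + 475/(375×115×10³) = 1.878×10⁻⁵ mm/N.
So P = 1.093 / 1.878×10⁻⁵ = 58.23 kN, compressive.
For the aluminium segment, free thermal change = 23.9×10⁻⁶×56×475 = 0.6357 mm and elastic change from P = 58230×475/(850×72×10³) = 0.4519 mm; these oppose, so the net change is 0.184 mm (segment lengthens).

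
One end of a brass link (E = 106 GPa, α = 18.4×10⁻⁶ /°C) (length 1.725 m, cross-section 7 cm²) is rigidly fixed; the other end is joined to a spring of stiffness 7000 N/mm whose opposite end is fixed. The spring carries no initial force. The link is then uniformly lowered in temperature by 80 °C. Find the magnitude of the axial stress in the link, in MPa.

σ ≈ 21.8 MPa (tensile)

The unrestrained thermal change is αΔT L = 18.4×10⁻⁶ × 80 × 1725 = 2.539 mm.
Let P be the tensile force in the spring. The link extends elastically by PL/(AE) and the spring stretches by P/k; together these equal δ_free.
P [ L/(AE) + 1/k ] = δ_free → P [ 1725/(700×106×10³) + 1/(7000) ] = 2.539.
P = 2.539 / 0.0001661 = 15290 N.
σ = P/A = 15290/700 = 21.84 MPa.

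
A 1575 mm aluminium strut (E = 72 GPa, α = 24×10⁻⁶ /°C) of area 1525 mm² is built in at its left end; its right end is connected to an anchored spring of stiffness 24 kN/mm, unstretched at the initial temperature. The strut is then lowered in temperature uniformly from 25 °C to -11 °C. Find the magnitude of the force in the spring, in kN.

P ≈ 24.3 kN

If the spring were absent the strut would shorten by αΔT L = 24×10⁻⁶ × 36 × 1575 = 1.361 mm.
With a force P in the spring, the elastic change of the strut is PL/(AE) and that of the spring is P/k; compatibility requires their sum to equal δ_free.
So P = δ_free / [L/(AE) + 1/k] = 1.361 / [ 1575/(1525×72×10³) + 1/(24×10³) ].
P = 1.361 / 5.601×10⁻⁵ = 24300 N.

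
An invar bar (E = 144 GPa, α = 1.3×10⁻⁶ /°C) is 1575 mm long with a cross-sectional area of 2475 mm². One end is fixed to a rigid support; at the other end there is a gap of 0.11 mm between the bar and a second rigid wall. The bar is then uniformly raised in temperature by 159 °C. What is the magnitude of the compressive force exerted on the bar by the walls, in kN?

If the wall were absent the bar would grow by αΔT L = 1.3×10⁻⁶ × 159 × 1575 = 0.3256 mm.
After closing the 0.11 mm clearance, 0.3256 − 0.11 = 0.2156 mm of expansion remains to be suppressed by the wall.
That suppressed elongation corresponds to σ = E·Δ/L = 144×10³ × 0.2156/1575 = 19.71 MPa.
P = σA = 19.71 × 2475 = 48.78 kN.

P ≈ 48.8 kN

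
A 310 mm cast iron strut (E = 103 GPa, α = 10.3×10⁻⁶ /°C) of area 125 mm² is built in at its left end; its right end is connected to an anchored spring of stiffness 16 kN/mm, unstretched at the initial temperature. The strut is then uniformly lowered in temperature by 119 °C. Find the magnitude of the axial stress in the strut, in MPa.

Free thermal contraction: δ_free = αΔT L = 10.3×10⁻⁶ × 119 × 310 = 0.38 mm.
With a force P in the spring, the elastic change of the strut is PL/(AE) and that of the spring is P/k; compatibility requires their sum to equal δ_free.
P [ L/(AE) + 1/k ] = δ_free → P [ 310/(125×103×10³) + 1/(16×10³) ] = 0.38.
P = 0.38 / 8.658×10⁻⁵ = 4389 N.
σ = P/A = 4389/125 = 35.11 MPa.

σ ≈ 35.1 MPa (tensile)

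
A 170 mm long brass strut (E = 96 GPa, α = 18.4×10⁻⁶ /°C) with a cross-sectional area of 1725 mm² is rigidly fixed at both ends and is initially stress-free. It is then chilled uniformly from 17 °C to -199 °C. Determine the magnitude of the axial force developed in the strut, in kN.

Full restraint means ε = 0, so the stress is σ = EαΔT = 96×10³ × 18.4×10⁻⁶ × 216 = 381.5 MPa.
Then P = σA = 381.5 × 1725 mm² = 658.2 kN, tensile.

P ≈ 658 kN (tensile)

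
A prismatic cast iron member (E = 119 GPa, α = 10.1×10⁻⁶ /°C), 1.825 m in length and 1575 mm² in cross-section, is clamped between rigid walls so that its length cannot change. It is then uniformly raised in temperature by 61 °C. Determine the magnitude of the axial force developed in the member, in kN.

Full restraint means ε = 0, so the stress is σ = EαΔT = 119×10³ × 10.1×10⁻⁶ × 61 = 73.32 MPa.
P = AEαΔT = 1575 × 119×10³ × 10.1×10⁻⁶ × 61 = 115.5 kN (compressive).

P ≈ 115 kN (compressive)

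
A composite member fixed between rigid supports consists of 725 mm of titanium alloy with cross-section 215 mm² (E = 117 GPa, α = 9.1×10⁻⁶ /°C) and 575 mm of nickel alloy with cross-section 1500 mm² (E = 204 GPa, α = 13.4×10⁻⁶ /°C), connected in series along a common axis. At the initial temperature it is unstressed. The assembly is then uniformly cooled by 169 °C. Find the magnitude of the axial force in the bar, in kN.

If the supports were absent, the total length change would be Σ αᵢΔT Lᵢ = 9.1×10⁻⁶×169×725 + 13.4×10⁻⁶×169×575 = 2.417 mm.
Since the ends are fixed, an axial force P builds up, equal in every segment, with P · Σ Lᵢ/(AᵢEᵢ) = δ_free.
The series flexibility is Σ Lᵢ/(AᵢEᵢ) = 725/(215×117×10³) + 575/(1500×204×10³) = 3.07×10⁻⁵ mm/N.
So P = 2.417 / 3.07×10⁻⁵ = 78.73 kN, tensile.

P ≈ 78.7 kN (tensile)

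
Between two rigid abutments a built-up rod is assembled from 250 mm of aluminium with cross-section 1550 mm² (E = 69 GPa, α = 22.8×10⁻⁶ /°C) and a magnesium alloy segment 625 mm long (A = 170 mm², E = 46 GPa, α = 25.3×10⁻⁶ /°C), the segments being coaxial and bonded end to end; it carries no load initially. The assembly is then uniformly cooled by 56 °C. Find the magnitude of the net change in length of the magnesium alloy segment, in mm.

With the walls removed the bar would change length by δ_free = Σ αᵢΔT Lᵢ = 22.8×10⁻⁶×56×250 + 25.3×10⁻⁶×56×625 = 1.205 mm.
The rigid supports impose zero overall length change; the single axial force P common to all segments must satisfy P Σ Lᵢ/(AᵢEᵢ) = δ_free.
The series flexibility is Σ Lᵢ/(AᵢEᵢ) = 250/(1550×69×10³) + 625/(170×46×10³) = 8.226×10⁻⁵ mm/N.
P = 1.205 / 8.226×10⁻⁵ = 14640 N = 14.64 kN, tensile.
For the magnesium alloy segment, free thermal change = 25.3×10⁻⁶×56×625 = 0.8855 mm and elastic change from P = 14640×625/(170×46×10³) = 1.17 mm; these oppose, so the net change is 0.285 mm (segment lengthens).

|ΔL| ≈ 0.285 mm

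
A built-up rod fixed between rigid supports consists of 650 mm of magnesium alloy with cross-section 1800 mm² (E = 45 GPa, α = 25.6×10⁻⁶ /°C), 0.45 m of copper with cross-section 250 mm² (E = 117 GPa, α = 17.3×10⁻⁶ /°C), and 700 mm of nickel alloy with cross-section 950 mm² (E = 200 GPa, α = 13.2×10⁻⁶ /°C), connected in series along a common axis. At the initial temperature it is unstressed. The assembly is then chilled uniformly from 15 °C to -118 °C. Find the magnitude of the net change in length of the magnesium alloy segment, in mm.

|ΔL| ≈ 0.887 mm

Free thermal contraction of the whole bar: Σ αᵢΔT Lᵢ = 25.6×10⁻⁶×133×650 + 17.3×10⁻⁶×133×450 + 13.2×10⁻⁶×133×700 = 4.477 mm.
The rigid supports impose zero overall length change; the single axial force P common to all segments must satisfy P Σ Lᵢ/(AᵢEᵢ) = δ_free.
Σ Lᵢ/(AᵢEᵢ) = 650/(1800×45×10³) + 450/(250×117×10³) + 700/(950×200×10³) = 2.709×10⁻⁵ mm/N.
P = 4.477 / 2.709×10⁻⁵ = 165300 N = 165.3 kN, tensile.
For the magnesium alloy segment, free thermal change = 25.6×10⁻⁶×133×650 = 2.213 mm and elastic change from P = 165300×650/(1800×45×10³) = 1.326 mm; these oppose, so the net change is 0.887 mm (segment shortens).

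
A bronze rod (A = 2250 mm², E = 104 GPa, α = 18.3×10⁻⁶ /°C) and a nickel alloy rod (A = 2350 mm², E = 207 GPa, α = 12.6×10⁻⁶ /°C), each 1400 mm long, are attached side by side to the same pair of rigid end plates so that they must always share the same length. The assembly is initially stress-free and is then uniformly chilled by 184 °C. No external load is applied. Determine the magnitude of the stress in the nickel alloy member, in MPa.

σ ≈ 70.5 MPa (compressive)

Both members must finish at the same length. With the larger α, the bronze tends to over-contract; the plates restrain it, putting the bronze in tension and the nickel alloy in compression. With no external load the two internal forces are equal and opposite, magnitude P.
Equating the net (thermal + elastic) strains gives |α₁ − α₂|·ΔT = P·[1/(A₁E₁) + 1/(A₂E₂)].
|α₁ − α₂|·ΔT = 5.7×10⁻⁶ × 184 = 0.001049.
1/(A₁E₁) + 1/(A₂E₂) = 1/(2250×104×10³) + 1/(2350×207×10³) = 6.329×10⁻⁹ N⁻¹.
P = 0.001049 / 6.329×10⁻⁹ = 165700 N = 165.7 kN.
σ_{nickel alloy} = P/A₂ = 165700/2350 = 70.51 MPa, compressive.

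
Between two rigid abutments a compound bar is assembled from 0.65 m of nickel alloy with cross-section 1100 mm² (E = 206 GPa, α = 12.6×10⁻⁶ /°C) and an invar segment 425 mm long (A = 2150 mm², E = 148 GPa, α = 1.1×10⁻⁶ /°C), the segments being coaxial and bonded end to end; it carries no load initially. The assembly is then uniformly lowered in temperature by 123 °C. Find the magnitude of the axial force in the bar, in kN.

With the walls removed the bar would change length by δ_free = Σ αᵢΔT Lᵢ = 12.6×10⁻⁶×123×650 + 1.1×10⁻⁶×123×425 = 1.065 mm.
The walls prevent any net length change, so an axial force P (same in every segment) develops. Compatibility: P · Σ Lᵢ/(AᵢEᵢ) = δ_free.
Σ Lᵢ/(AᵢEᵢ) = 650/(1100×206×10³) + 425/(2150×148×10³) = 4.204×10⁻⁶ mm/N.
P = 1.065 / 4.204×10⁻⁶ = 253300 N = 253.3 kN, tensile.

P ≈ 253 kN (tensile)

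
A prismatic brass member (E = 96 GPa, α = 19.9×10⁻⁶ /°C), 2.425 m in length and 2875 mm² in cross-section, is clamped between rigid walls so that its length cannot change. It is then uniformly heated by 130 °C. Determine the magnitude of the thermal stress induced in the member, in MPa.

σ ≈ 248 MPa (compressive)

Because both ends are immovable the net strain is zero, and the suppressed thermal strain is αΔT = 19.9×10⁻⁶ × 130 = 2587×10⁻⁶.
σ = EαΔT = 96×10³ × 19.9×10⁻⁶ × 130 = 248.4 MPa (compressive; the member is trying to expand).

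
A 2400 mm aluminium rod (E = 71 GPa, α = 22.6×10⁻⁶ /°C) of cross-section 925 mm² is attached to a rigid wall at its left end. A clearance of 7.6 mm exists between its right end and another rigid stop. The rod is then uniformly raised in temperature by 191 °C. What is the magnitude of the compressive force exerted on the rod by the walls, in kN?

P ≈ 75.5 kN

Free thermal elongation = αΔT L = 22.6×10⁻⁶ × 191 × 2400 = 10.36 mm.
The gap closes (δ_free > 7.6 mm) and the wall then resists a further 10.36 − 7.6 = 2.76 mm of expansion.
So σ = E(δ_free − g)/L = 71×10³ × 2.76/2400 = 81.65 MPa.
Force on the wall = σA = 81.65 × 925 mm² = 75.52 kN.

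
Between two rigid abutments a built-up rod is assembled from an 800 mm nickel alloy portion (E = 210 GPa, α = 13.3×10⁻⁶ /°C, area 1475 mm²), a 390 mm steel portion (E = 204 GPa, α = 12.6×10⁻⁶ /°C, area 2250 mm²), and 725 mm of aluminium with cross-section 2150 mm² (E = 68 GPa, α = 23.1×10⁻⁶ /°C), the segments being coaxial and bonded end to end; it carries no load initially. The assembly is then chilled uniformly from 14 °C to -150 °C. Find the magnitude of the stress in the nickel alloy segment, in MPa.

σ ≈ 428 MPa (tensile)

With the walls removed the bar would change length by δ_free = Σ αᵢΔT Lᵢ = 13.3×10⁻⁶×164×800 + 12.6×10⁻⁶×164×390 + 23.1×10⁻⁶×164×725 = 5.297 mm.
Since the ends are fixed, an axial force P builds up, equal in every segment, with P · Σ Lᵢ/(AᵢEᵢ) = δ_free.
The series flexibility is Σ Lᵢ/(AᵢEᵢ) = 800/(1475×210×10³) + 390/(2250×204×10³) + 725/(2150×68×10³) = 8.391×10⁻⁶ mm/N.
P = 5.297 / 8.391×10⁻⁶ = 631300 N = 631.3 kN, tensile.
σ_{nickel alloy} = P / A = 631300 / 1475 = 428 MPa.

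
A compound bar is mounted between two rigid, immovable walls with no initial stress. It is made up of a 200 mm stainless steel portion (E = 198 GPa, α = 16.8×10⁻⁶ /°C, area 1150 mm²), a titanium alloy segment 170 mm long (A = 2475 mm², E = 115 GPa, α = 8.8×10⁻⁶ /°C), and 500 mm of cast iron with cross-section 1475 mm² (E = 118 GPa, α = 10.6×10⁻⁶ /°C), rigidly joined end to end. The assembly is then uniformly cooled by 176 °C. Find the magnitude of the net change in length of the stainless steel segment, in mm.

If the supports were absent, the total length change would be Σ αᵢΔT Lᵢ = 16.8×10⁻⁶×176×200 + 8.8×10⁻⁶×176×170 + 10.6×10⁻⁶×176×500 = 1.787 mm.
The walls prevent any net length change, so an axial force P (same in every segment) develops. Compatibility: P · Σ Lᵢ/(AᵢEᵢ) = δ_free.
Σ Lᵢ/(AᵢEᵢ) = 200/(1150×198×10³) + 170/(2475×115×10³) + 500/(1475×118×10³) = 4.348×10⁻⁶ mm/N.
P = 1.787 / 4.348×10⁻⁶ = 411100 N = 411.1 kN, tensile.
For the stainless steel segment, free thermal change = 16.8×10⁻⁶×176×200 = 0.5914 mm and elastic change from P = 411100×200/(1150×198×10³) = 0.3611 mm; these oppose, so the net change is 0.23 mm (segment shortens).

|ΔL| ≈ 0.23 mm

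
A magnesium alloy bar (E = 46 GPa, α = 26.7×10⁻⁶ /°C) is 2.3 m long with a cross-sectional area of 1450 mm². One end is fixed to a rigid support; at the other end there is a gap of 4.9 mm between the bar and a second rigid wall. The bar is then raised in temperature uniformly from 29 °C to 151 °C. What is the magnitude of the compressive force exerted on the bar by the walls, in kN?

P ≈ 75.2 kN

Free thermal elongation = αΔT L = 26.7×10⁻⁶ × 122 × 2300 = 7.492 mm.
This exceeds the 4.9 mm gap, so the wall pushes back. The portion of expansion that must be recovered elastically is δ_free − gap = 7.492 − 4.9 = 2.592 mm.
So σ = E(δ_free − g)/L = 46×10³ × 2.592/2300 = 51.84 MPa.
P = σA = 51.84 × 1450 = 75.17 kN.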